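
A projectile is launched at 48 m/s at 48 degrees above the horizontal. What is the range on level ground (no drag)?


R = v0^2 * sin(2*theta) / g = 48^2 * sin(2*48°) / 9.81 = 233.6 m

233.6 m


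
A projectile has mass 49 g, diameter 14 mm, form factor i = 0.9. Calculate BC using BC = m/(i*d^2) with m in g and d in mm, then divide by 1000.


BC = m/(i*d^2*1000) = 49/(0.9 * 14^2 * 1000) = 0.0002778

0.0002778


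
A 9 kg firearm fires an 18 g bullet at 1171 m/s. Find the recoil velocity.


v_recoil = m_p * v_p / m_gun = 0.018 * 1171 / 9 = 2.342 m/s

2.342 m/s


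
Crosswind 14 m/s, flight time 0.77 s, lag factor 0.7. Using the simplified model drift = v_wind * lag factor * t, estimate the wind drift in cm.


drift = v_wind * lag * t = 14 * 0.7 * 0.77 = 7.546 m ≈ 754.6 cm

754.6 cm


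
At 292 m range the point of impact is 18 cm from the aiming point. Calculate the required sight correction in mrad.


1 mrad subtends 1 cm per 10 m of range, so adj = error_cm / (dist_m / 10) = 18 / (292/10) = 0.6164 mrad

0.6164 mrad


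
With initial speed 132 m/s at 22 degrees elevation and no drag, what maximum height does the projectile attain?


H = (v0*sin(theta))^2 / (2g) = (132*sin(22°))^2 / (2*9.81) = 124.6 m

124.6 m


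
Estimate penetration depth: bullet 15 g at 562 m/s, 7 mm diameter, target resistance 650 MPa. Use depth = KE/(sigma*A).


A = pi*(d/2)^2 = pi*(7/2)^2 = 38.4845 mm^2
E = 0.5*m*v^2 = 0.5*0.015*562^2 = 2368.83 J
depth = E/(sigma*A) = 2368.83 J / (650 MPa * 38.4845 mm^2) = 2368.83/(650 * 38.4845) m = 0.0946966 m ≈ 94.7 mm

94.7 mm


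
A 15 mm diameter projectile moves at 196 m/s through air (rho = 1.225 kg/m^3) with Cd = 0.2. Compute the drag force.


A = pi*(d/2)^2 = pi*(15/2000)^2 = 1.76715e-04 m^2
Fd = 0.5*Cd*rho*A*v^2 = 0.5*0.2*1.225*1.76715e-04*196^2 = 0.8316 N

0.8316 N


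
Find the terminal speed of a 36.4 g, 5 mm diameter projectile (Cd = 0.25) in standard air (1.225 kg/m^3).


A = pi*(d/2)^2 = pi*(5/2000)^2 = 1.96350e-05 m^2
vt = sqrt(2mg/(Cd*rho*A)) = sqrt(2*0.0364*9.81/(0.25 * 1.225 * 1.96350e-05)) = 344.6 m/s

344.6 m/s


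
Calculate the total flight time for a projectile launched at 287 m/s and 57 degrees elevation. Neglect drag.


T = 2*v0*sin(theta)/g = 2*287*sin(57°)/9.81 = 49.07 s

49.07 s


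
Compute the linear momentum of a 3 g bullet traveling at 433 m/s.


p = m*v = 0.003*433 = 1.299 kg·m/s

1.299 kg·m/s


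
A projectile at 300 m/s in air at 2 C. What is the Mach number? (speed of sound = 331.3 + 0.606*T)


a = 331.3 + 0.606*(2) = 332.512 m/s
M = v/a = 300/332.512 = 0.9022

0.9022


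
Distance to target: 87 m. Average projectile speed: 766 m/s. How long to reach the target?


t = d/v = 87/766 = 0.1136 s

0.1136 s


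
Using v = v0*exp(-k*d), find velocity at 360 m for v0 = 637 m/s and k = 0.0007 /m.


v = v0*exp(-k*d) = 637*exp(-0.0007*360) = 495.1 m/s

495.1 m/s


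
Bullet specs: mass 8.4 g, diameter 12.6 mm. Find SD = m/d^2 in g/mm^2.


SD = m/d^2 = 8.4/12.6^2 = 0.05291 g/mm^2

0.05291 g/mm^2


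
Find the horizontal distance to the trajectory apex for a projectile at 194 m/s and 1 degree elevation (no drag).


R = v0^2*sin(2*theta)/g = 194^2*sin(2*1°)/9.81 = 133.892 m
apex_dist = R/2 = 133.892/2 = 66.95 m

66.95 m


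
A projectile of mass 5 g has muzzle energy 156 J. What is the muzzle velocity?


v = sqrt(2*E/m) = sqrt(2*156/0.005) = 249.8 m/s

249.8 m/s


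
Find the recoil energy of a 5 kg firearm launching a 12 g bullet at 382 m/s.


v_r = m_p*v_p/m_gun = 0.012*382/5 = 0.9168 m/s, E_r = 0.5*m_gun*v_r^2 = 0.5*5*0.9168^2 = 2.101 J

2.101 J


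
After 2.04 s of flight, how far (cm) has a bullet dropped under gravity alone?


drop = 0.5*g*t^2 = 0.5*9.81*2.04^2 = 20.4126 m ≈ 2041 cm

2041 cm


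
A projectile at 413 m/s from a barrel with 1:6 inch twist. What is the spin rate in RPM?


twist_m = 6*0.0254 = 0.1524 m
spin = v/twist = 413/0.1524 = 2709.974 rev/s
RPM = spin*60 = 2709.974*60 ≈ 162598 RPM

162598 RPM


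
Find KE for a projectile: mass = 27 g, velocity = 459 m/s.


E = 0.5*m*v^2 = 0.5*0.027*459^2 = 2844 J

2844 J


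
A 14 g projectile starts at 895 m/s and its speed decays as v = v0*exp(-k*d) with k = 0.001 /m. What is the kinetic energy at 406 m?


v = v0*exp(-k*d) = 895*exp(-0.001*406) = 596.348 m/s
E = 0.5*m*v^2 = 0.5*0.014*596.348^2 = 2489 J

2489 J


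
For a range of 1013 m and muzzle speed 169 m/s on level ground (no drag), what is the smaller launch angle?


sin(2*theta) = R*g/v0^2 = 1013*9.81/169^2 = 0.347941, theta = arcsin(0.347941)/2 = 10.18°

10.18 degrees


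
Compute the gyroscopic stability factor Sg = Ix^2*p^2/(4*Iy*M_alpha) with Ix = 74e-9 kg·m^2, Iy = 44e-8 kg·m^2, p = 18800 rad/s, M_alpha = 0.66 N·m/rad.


Sg = Ix^2 * p^2 / (4 * Iy * M_alpha) = (74e-9)^2 * 18800^2 / (4 * 44e-8 * 0.66) = 1.666

1.666


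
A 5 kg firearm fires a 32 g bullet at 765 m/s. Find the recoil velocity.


v_recoil = m_p * v_p / m_gun = 0.032 * 765 / 5 = 4.896 m/s

4.896 m/s


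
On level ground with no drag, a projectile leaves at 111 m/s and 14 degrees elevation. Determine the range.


R = v0^2 * sin(2*theta) / g = 111^2 * sin(2*14°) / 9.81 = 589.6 m

589.6 m


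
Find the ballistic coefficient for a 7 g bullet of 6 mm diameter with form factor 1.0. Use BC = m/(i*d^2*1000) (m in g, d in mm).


BC = m/(i*d^2*1000) = 7/(1.0 * 6^2 * 1000) = 0.0001944

0.0001944


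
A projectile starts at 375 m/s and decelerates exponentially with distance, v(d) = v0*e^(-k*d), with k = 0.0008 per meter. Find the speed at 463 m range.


v = v0*exp(-k*d) = 375*exp(-0.0008*463) = 258.9 m/s

258.9 m/s


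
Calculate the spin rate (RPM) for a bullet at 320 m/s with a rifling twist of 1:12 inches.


twist_m = 12*0.0254 = 0.3048 m
spin = v/twist = 320/0.3048 = 1049.869 rev/s
RPM = spin*60 = 1049.869*60 ≈ 62992 RPM

62992 RPM


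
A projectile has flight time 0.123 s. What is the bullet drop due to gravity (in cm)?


drop = 0.5*g*t^2 = 0.5*9.81*0.123^2 = 0.0742077 m ≈ 7.421 cm

7.421 cm


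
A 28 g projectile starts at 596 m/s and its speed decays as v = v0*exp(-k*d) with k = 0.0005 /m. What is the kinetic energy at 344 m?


v = v0*exp(-k*d) = 596*exp(-0.0005*344) = 501.82 m/s
E = 0.5*m*v^2 = 0.5*0.028*501.82^2 = 3526 J

3526 J


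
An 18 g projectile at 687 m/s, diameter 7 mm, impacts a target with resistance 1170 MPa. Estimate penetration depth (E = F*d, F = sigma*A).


A = pi*(d/2)^2 = pi*(7/2)^2 = 38.4845 mm^2
E = 0.5*m*v^2 = 0.5*0.018*687^2 = 4247.72 J
depth = E/(sigma*A) = 4247.72 J / (1170 MPa * 38.4845 mm^2) = 4247.72/(1170 * 38.4845) m = 0.0943375 m ≈ 94.34 mm

94.34 mm


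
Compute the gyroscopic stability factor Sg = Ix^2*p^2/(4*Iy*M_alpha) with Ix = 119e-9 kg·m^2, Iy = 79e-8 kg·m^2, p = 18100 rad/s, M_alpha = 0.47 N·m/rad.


Sg = Ix^2 * p^2 / (4 * Iy * M_alpha) = (119e-9)^2 * 18100^2 / (4 * 79e-8 * 0.47) = 3.124

3.124


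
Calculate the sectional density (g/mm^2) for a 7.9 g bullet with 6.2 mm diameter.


SD = m/d^2 = 7.9/6.2^2 = 0.2055 g/mm^2

0.2055 g/mm^2


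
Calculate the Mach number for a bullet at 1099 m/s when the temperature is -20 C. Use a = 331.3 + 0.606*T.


a = 331.3 + 0.606*(-20) = 319.18 m/s
M = v/a = 1099/319.18 = 3.443

3.443


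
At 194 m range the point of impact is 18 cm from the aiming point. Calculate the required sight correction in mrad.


1 mrad subtends 1 cm per 10 m of range, so adj = error_cm / (dist_m / 10) = 18 / (194/10) = 0.9278 mrad

0.9278 mrad


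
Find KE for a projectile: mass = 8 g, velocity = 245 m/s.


E = 0.5*m*v^2 = 0.5*0.008*245^2 = 240.1 J

240.1 J


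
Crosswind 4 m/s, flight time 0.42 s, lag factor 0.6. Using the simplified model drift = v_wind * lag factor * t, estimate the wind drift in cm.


drift = v_wind * lag * t = 4 * 0.6 * 0.42 = 1.008 m ≈ 100.8 cm

100.8 cm


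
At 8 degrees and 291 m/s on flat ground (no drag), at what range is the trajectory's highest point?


R = v0^2*sin(2*theta)/g = 291^2*sin(2*8°)/9.81 = 2379.33 m
apex_dist = R/2 = 2379.33/2 = 1190 m

1190 m


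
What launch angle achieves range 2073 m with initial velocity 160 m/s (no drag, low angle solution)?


sin(2*theta) = R*g/v0^2 = 2073*9.81/160^2 = 0.79438, theta = arcsin(0.79438)/2 = 26.3°

26.3 degrees


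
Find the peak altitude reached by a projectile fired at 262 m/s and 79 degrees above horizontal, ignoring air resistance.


H = (v0*sin(theta))^2 / (2g) = (262*sin(79°))^2 / (2*9.81) = 3371 m

3371 m


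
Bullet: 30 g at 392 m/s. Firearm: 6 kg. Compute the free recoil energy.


v_r = m_p*v_p/m_gun = 0.03*392/6 = 1.96 m/s, E_r = 0.5*m_gun*v_r^2 = 0.5*6*1.96^2 = 11.52 J

11.52 J


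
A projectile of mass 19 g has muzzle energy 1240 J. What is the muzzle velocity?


v = sqrt(2*E/m) = sqrt(2*1240/0.019) = 361.3 m/s

361.3 m/s


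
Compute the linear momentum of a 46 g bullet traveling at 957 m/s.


p = m*v = 0.046*957 = 44.02 kg·m/s

44.02 kg·m/s


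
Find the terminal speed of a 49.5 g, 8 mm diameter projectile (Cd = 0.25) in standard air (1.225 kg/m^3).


A = pi*(d/2)^2 = pi*(8/2000)^2 = 5.02655e-05 m^2
vt = sqrt(2mg/(Cd*rho*A)) = sqrt(2*0.0495*9.81/(0.25 * 1.225 * 5.02655e-05)) = 251.2 m/s

251.2 m/s


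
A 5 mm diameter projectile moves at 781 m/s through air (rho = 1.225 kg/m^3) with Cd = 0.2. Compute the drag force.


A = pi*(d/2)^2 = pi*(5/2000)^2 = 1.96350e-05 m^2
Fd = 0.5*Cd*rho*A*v^2 = 0.5*0.2*1.225*1.96350e-05*781^2 = 1.467 N

1.467 N


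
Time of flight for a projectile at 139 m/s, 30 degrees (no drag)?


T = 2*v0*sin(theta)/g = 2*139*sin(30°)/9.81 = 14.17 s

14.17 s


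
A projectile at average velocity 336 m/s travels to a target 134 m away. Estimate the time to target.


t = d/v = 134/336 = 0.3988 s

0.3988 s


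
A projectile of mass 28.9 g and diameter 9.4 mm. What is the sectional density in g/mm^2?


SD = m/d^2 = 28.9/9.4^2 = 0.3271 g/mm^2

0.3271 g/mm^2


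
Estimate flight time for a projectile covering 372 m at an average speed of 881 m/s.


t = d/v = 372/881 = 0.4222 s

0.4222 s


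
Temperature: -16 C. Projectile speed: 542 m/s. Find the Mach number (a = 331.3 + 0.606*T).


a = 331.3 + 0.606*(-16) = 321.604 m/s
M = v/a = 542/321.604 = 1.685

1.685


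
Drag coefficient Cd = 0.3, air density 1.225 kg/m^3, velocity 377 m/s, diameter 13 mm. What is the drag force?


A = pi*(d/2)^2 = pi*(13/2000)^2 = 1.32732e-04 m^2
Fd = 0.5*Cd*rho*A*v^2 = 0.5*0.3*1.225*1.32732e-04*377^2 = 3.466 N

3.466 N


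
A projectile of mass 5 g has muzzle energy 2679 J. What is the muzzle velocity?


v = sqrt(2*E/m) = sqrt(2*2679/0.005) = 1035 m/s

1035 m/s


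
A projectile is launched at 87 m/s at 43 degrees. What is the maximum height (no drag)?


H = (v0*sin(theta))^2 / (2g) = (87*sin(43°))^2 / (2*9.81) = 179.4 m

179.4 m


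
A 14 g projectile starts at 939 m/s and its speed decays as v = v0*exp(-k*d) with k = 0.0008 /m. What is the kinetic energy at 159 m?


v = v0*exp(-k*d) = 939*exp(-0.0008*159) = 826.844 m/s
E = 0.5*m*v^2 = 0.5*0.014*826.844^2 = 4786 J

4786 J


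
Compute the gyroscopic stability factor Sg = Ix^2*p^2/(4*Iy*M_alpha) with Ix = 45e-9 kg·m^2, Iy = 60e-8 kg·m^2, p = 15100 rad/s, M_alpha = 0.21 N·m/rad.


Sg = Ix^2 * p^2 / (4 * Iy * M_alpha) = (45e-9)^2 * 15100^2 / (4 * 60e-8 * 0.21) = 0.9161

0.9161


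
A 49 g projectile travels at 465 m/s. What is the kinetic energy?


E = 0.5*m*v^2 = 0.5*0.049*465^2 = 5298 J

5298 J


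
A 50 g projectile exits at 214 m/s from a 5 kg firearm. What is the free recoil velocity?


v_recoil = m_p * v_p / m_gun = 0.05 * 214 / 5 = 2.14 m/s

2.14 m/s


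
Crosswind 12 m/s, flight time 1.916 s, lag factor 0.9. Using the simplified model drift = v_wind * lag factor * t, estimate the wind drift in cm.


drift = v_wind * lag * t = 12 * 0.9 * 1.916 = 20.6928 m ≈ 2069 cm

2069 cm


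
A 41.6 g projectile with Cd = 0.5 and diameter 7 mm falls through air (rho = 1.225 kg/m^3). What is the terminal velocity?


A = pi*(d/2)^2 = pi*(7/2000)^2 = 3.84845e-05 m^2
vt = sqrt(2mg/(Cd*rho*A)) = sqrt(2*0.0416*9.81/(0.5 * 1.225 * 3.84845e-05)) = 186.1 m/s

186.1 m/s


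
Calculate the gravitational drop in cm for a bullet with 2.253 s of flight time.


drop = 0.5*g*t^2 = 0.5*9.81*2.253^2 = 24.8978 m ≈ 2490 cm

2490 cm


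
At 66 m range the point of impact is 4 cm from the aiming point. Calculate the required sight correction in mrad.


1 mrad subtends 1 cm per 10 m of range, so adj = error_cm / (dist_m / 10) = 4 / (66/10) = 0.6061 mrad

0.6061 mrad


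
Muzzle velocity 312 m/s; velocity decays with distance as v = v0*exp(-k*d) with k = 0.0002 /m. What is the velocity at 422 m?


v = v0*exp(-k*d) = 312*exp(-0.0002*422) = 286.7 m/s

286.7 m/s


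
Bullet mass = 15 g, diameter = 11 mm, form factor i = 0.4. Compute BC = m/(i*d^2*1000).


BC = m/(i*d^2*1000) = 15/(0.4 * 11^2 * 1000) = 0.0003099

0.0003099


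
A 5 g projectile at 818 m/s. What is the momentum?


p = m*v = 0.005*818 = 4.09 kg·m/s

4.09 kg·m/s


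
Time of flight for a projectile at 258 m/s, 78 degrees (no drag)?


T = 2*v0*sin(theta)/g = 2*258*sin(78°)/9.81 = 51.45 s

51.45 s


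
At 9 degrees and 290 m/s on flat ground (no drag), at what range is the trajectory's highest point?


R = v0^2*sin(2*theta)/g = 290^2*sin(2*9°)/9.81 = 2649.17 m
apex_dist = R/2 = 2649.17/2 = 1325 m

1325 m


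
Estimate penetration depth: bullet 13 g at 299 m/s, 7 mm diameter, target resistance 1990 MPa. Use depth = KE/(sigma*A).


A = pi*(d/2)^2 = pi*(7/2)^2 = 38.4845 mm^2
E = 0.5*m*v^2 = 0.5*0.013*299^2 = 581.106 J
depth = E/(sigma*A) = 581.106 J / (1990 MPa * 38.4845 mm^2) = 581.106/(1990 * 38.4845) m = 0.00758781 m ≈ 7.588 mm

7.588 mm


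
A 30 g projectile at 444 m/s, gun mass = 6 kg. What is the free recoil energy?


v_r = m_p*v_p/m_gun = 0.03*444/6 = 2.22 m/s, E_r = 0.5*m_gun*v_r^2 = 0.5*6*2.22^2 = 14.79 J

14.79 J


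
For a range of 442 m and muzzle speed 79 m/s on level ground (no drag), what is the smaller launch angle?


sin(2*theta) = R*g/v0^2 = 442*9.81/79^2 = 0.694764, theta = arcsin(0.694764)/2 = 22°

22 degrees


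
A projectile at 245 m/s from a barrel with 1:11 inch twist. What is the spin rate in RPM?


twist_m = 11*0.0254 = 0.2794 m
spin = v/twist = 245/0.2794 = 876.879 rev/s
RPM = spin*60 = 876.879*60 ≈ 52613 RPM

52613 RPM


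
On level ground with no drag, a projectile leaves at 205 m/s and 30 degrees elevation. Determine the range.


R = v0^2 * sin(2*theta) / g = 205^2 * sin(2*30°) / 9.81 = 3710 m

3710 m


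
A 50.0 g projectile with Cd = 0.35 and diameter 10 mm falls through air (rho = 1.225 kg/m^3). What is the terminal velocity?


A = pi*(d/2)^2 = pi*(10/2000)^2 = 7.85398e-05 m^2
vt = sqrt(2mg/(Cd*rho*A)) = sqrt(2*0.05*9.81/(0.35 * 1.225 * 7.85398e-05)) = 170.7 m/s

170.7 m/s


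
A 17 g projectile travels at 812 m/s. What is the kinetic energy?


E = 0.5*m*v^2 = 0.5*0.017*812^2 = 5604 J

5604 J


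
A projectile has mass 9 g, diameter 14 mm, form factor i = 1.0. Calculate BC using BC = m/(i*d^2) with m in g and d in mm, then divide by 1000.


BC = m/(i*d^2*1000) = 9/(1.0 * 14^2 * 1000) = 4.592e-05

4.592e-05


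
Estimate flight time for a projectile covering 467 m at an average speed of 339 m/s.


t = d/v = 467/339 = 1.378 s

1.378 s


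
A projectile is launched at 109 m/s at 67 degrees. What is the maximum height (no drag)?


H = (v0*sin(theta))^2 / (2g) = (109*sin(67°))^2 / (2*9.81) = 513.1 m

513.1 m


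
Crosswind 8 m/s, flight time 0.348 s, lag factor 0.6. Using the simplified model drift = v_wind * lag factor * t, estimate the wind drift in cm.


drift = v_wind * lag * t = 8 * 0.6 * 0.348 = 1.6704 m ≈ 167 cm

167 cm


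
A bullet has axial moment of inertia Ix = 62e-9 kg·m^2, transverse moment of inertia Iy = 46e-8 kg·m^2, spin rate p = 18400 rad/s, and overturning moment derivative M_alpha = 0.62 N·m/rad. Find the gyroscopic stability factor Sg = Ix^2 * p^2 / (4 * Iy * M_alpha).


Sg = Ix^2 * p^2 / (4 * Iy * M_alpha) = (62e-9)^2 * 18400^2 / (4 * 46e-8 * 0.62) = 1.141

1.141


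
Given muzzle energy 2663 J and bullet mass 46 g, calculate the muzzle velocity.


v = sqrt(2*E/m) = sqrt(2*2663/0.046) = 340.3 m/s

340.3 m/s


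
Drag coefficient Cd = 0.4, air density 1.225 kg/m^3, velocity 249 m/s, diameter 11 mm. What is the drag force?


A = pi*(d/2)^2 = pi*(11/2000)^2 = 9.50332e-05 m^2
Fd = 0.5*Cd*rho*A*v^2 = 0.5*0.4*1.225*9.50332e-05*249^2 = 1.444 N

1.444 N


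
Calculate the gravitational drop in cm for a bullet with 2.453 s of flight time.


drop = 0.5*g*t^2 = 0.5*9.81*2.453^2 = 29.5144 m ≈ 2951 cm

2951 cm


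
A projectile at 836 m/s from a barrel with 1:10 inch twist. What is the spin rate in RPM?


twist_m = 10*0.0254 = 0.254 m
spin = v/twist = 836/0.254 = 3291.339 rev/s
RPM = spin*60 = 3291.339*60 ≈ 197480 RPM

197480 RPM


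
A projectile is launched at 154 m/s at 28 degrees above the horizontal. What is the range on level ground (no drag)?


R = v0^2 * sin(2*theta) / g = 154^2 * sin(2*28°) / 9.81 = 2004 m

2004 m


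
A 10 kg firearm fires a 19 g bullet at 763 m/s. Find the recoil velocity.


v_recoil = m_p * v_p / m_gun = 0.019 * 763 / 10 = 1.45 m/s

1.45 m/s


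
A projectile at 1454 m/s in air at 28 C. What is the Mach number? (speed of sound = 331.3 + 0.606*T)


a = 331.3 + 0.606*(28) = 348.268 m/s
M = v/a = 1454/348.268 = 4.175

4.175


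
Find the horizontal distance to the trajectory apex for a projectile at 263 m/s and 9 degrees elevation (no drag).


R = v0^2*sin(2*theta)/g = 263^2*sin(2*9°)/9.81 = 2178.84 m
apex_dist = R/2 = 2178.84/2 = 1089 m

1089 m


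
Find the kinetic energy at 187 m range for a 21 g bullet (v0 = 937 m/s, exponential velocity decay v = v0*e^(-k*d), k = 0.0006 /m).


v = v0*exp(-k*d) = 937*exp(-0.0006*187) = 837.552 m/s
E = 0.5*m*v^2 = 0.5*0.021*837.552^2 = 7366 J

7366 J


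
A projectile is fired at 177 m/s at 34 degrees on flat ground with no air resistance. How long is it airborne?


T = 2*v0*sin(theta)/g = 2*177*sin(34°)/9.81 = 20.18 s

20.18 s


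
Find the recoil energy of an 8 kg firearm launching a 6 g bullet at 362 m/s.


v_r = m_p*v_p/m_gun = 0.006*362/8 = 0.2715 m/s, E_r = 0.5*m_gun*v_r^2 = 0.5*8*0.2715^2 = 0.2948 J

0.2948 J


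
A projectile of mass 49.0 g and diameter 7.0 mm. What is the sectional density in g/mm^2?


SD = m/d^2 = 49.0/7.0^2 = 1 g/mm^2

1 g/mm^2


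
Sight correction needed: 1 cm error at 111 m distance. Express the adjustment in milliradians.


1 mrad subtends 1 cm per 10 m of range, so adj = error_cm / (dist_m / 10) = 1 / (111/10) = 0.09009 mrad

0.09009 mrad


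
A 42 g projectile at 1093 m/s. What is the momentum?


p = m*v = 0.042*1093 = 45.91 kg·m/s

45.91 kg·m/s


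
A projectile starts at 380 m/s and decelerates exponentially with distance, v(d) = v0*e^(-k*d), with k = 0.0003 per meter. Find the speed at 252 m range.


v = v0*exp(-k*d) = 380*exp(-0.0003*252) = 352.3 m/s

352.3 m/s


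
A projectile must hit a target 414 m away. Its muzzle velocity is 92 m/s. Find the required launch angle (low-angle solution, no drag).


sin(2*theta) = R*g/v0^2 = 414*9.81/92^2 = 0.479837, theta = arcsin(0.479837)/2 = 14.34°

14.34 degrees


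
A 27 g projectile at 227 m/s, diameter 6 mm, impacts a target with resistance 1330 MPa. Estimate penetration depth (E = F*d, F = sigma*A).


A = pi*(d/2)^2 = pi*(6/2)^2 = 28.2743 mm^2
E = 0.5*m*v^2 = 0.5*0.027*227^2 = 695.641 J
depth = E/(sigma*A) = 695.641 J / (1330 MPa * 28.2743 mm^2) = 695.641/(1330 * 28.2743) m = 0.0184987 m ≈ 18.5 mm

18.5 mm


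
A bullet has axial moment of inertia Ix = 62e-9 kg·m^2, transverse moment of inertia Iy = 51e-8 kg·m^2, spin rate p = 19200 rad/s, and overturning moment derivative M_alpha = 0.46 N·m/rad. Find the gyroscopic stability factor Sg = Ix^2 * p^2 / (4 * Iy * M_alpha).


Sg = Ix^2 * p^2 / (4 * Iy * M_alpha) = (62e-9)^2 * 19200^2 / (4 * 51e-8 * 0.46) = 1.51

1.51


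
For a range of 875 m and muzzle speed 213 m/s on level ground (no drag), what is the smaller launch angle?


sin(2*theta) = R*g/v0^2 = 875*9.81/213^2 = 0.189199, theta = arcsin(0.189199)/2 = 5.453°

5.453 degrees


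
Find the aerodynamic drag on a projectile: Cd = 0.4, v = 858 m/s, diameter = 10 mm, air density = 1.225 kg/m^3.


A = pi*(d/2)^2 = pi*(10/2000)^2 = 7.85398e-05 m^2
Fd = 0.5*Cd*rho*A*v^2 = 0.5*0.4*1.225*7.85398e-05*858^2 = 14.17 N

14.17 N


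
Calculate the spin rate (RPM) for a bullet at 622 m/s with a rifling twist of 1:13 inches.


twist_m = 13*0.0254 = 0.3302 m
spin = v/twist = 622/0.3302 = 1883.707 rev/s
RPM = spin*60 = 1883.707*60 ≈ 113022 RPM

113022 RPM


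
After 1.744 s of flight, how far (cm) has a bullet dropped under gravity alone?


drop = 0.5*g*t^2 = 0.5*9.81*1.744^2 = 14.9187 m ≈ 1492 cm

1492 cm


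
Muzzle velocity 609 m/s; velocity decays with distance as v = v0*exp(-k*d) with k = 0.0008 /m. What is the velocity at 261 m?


v = v0*exp(-k*d) = 609*exp(-0.0008*261) = 494.2 m/s

494.2 m/s


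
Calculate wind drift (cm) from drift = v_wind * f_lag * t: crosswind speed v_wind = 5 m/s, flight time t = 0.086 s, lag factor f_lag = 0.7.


drift = v_wind * lag * t = 5 * 0.7 * 0.086 = 0.301 m ≈ 30.1 cm

30.1 cm


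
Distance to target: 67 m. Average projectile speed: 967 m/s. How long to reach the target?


t = d/v = 67/967 = 0.06929 s

0.06929 s


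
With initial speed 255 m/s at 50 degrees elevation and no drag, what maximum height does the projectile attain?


H = (v0*sin(theta))^2 / (2g) = (255*sin(50°))^2 / (2*9.81) = 1945 m

1945 m


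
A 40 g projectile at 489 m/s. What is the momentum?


p = m*v = 0.04*489 = 19.56 kg·m/s

19.56 kg·m/s


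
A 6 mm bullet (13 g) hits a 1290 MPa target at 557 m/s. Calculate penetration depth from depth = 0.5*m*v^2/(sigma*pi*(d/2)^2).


A = pi*(d/2)^2 = pi*(6/2)^2 = 28.2743 mm^2
E = 0.5*m*v^2 = 0.5*0.013*557^2 = 2016.62 J
depth = E/(sigma*A) = 2016.62 J / (1290 MPa * 28.2743 mm^2) = 2016.62/(1290 * 28.2743) m = 0.0552894 m ≈ 55.29 mm

55.29 mm


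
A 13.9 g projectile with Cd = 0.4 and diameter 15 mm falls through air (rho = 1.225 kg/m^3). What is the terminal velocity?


A = pi*(d/2)^2 = pi*(15/2000)^2 = 1.76715e-04 m^2
vt = sqrt(2mg/(Cd*rho*A)) = sqrt(2*0.0139*9.81/(0.4 * 1.225 * 1.76715e-04)) = 56.12 m/s

56.12 m/s


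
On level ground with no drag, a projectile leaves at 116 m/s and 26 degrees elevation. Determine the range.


R = v0^2 * sin(2*theta) / g = 116^2 * sin(2*26°) / 9.81 = 1081 m

1081 m


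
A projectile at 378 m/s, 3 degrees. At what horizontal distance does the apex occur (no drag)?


R = v0^2*sin(2*theta)/g = 378^2*sin(2*3°)/9.81 = 1522.47 m
apex_dist = R/2 = 1522.47/2 = 761.2 m

761.2 m


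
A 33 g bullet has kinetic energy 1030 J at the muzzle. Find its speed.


v = sqrt(2*E/m) = sqrt(2*1030/0.033) = 249.8 m/s

249.8 m/s


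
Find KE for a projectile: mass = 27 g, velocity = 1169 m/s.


E = 0.5*m*v^2 = 0.5*0.027*1169^2 = 18449 J

18449 J


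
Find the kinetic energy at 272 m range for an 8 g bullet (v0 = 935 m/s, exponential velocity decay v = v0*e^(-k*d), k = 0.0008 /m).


v = v0*exp(-k*d) = 935*exp(-0.0008*272) = 752.158 m/s
E = 0.5*m*v^2 = 0.5*0.008*752.158^2 = 2263 J

2263 J


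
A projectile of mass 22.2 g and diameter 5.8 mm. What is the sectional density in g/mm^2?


SD = m/d^2 = 22.2/5.8^2 = 0.6599 g/mm^2

0.6599 g/mm^2


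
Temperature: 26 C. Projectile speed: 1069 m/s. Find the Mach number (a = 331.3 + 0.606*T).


a = 331.3 + 0.606*(26) = 347.056 m/s
M = v/a = 1069/347.056 = 3.08

3.08


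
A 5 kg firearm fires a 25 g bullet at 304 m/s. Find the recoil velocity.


v_recoil = m_p * v_p / m_gun = 0.025 * 304 / 5 = 1.52 m/s

1.52 m/s


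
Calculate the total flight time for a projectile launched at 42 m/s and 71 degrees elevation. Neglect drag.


T = 2*v0*sin(theta)/g = 2*42*sin(71°)/9.81 = 8.096 s

8.096 s


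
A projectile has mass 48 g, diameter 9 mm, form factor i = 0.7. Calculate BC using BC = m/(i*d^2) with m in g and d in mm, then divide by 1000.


BC = m/(i*d^2*1000) = 48/(0.7 * 9^2 * 1000) = 0.0008466

0.0008466


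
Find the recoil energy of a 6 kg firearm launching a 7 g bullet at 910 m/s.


v_r = m_p*v_p/m_gun = 0.007*910/6 = 1.06167 m/s, E_r = 0.5*m_gun*v_r^2 = 0.5*6*1.06167^2 = 3.381 J

3.381 J


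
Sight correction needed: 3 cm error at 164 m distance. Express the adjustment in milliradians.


1 mrad subtends 1 cm per 10 m of range, so adj = error_cm / (dist_m / 10) = 3 / (164/10) = 0.1829 mrad

0.1829 mrad


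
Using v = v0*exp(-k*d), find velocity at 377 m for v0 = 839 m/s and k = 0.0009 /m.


v = v0*exp(-k*d) = 839*exp(-0.0009*377) = 597.6 m/s

597.6 m/s


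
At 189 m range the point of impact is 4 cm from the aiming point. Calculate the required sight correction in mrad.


1 mrad subtends 1 cm per 10 m of range, so adj = error_cm / (dist_m / 10) = 4 / (189/10) = 0.2116 mrad

0.2116 mrad


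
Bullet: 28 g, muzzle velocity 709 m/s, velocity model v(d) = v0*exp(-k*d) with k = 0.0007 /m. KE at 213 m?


v = v0*exp(-k*d) = 709*exp(-0.0007*213) = 610.791 m/s
E = 0.5*m*v^2 = 0.5*0.028*610.791^2 = 5223 J

5223 J


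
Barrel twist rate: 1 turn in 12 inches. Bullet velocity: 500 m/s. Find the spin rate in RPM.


twist_m = 12*0.0254 = 0.3048 m
spin = v/twist = 500/0.3048 = 1640.42 rev/s
RPM = spin*60 = 1640.42*60 ≈ 98425 RPM

98425 RPM


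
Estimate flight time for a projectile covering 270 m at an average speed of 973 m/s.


t = d/v = 270/973 = 0.2775 s

0.2775 s


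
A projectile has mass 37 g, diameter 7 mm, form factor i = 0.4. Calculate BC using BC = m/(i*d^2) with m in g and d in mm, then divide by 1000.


BC = m/(i*d^2*1000) = 37/(0.4 * 7^2 * 1000) = 0.001888

0.001888


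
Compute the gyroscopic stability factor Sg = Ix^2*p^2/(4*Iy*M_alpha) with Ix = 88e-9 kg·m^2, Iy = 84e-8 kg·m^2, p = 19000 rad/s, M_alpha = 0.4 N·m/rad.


Sg = Ix^2 * p^2 / (4 * Iy * M_alpha) = (88e-9)^2 * 19000^2 / (4 * 84e-8 * 0.4) = 2.08

2.08


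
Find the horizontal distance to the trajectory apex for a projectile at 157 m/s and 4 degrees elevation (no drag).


R = v0^2*sin(2*theta)/g = 157^2*sin(2*4°)/9.81 = 349.692 m
apex_dist = R/2 = 349.692/2 = 174.8 m

174.8 m


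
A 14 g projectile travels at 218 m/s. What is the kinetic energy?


E = 0.5*m*v^2 = 0.5*0.014*218^2 = 332.7 J

332.7 J


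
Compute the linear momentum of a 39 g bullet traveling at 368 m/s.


p = m*v = 0.039*368 = 14.35 kg·m/s

14.35 kg·m/s


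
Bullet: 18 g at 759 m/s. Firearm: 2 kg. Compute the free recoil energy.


v_r = m_p*v_p/m_gun = 0.018*759/2 = 6.831 m/s, E_r = 0.5*m_gun*v_r^2 = 0.5*2*6.831^2 = 46.66 J

46.66 J


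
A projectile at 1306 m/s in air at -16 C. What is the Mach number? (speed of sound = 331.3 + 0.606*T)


a = 331.3 + 0.606*(-16) = 321.604 m/s
M = v/a = 1306/321.604 = 4.061

4.061


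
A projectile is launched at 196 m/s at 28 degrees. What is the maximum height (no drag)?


H = (v0*sin(theta))^2 / (2g) = (196*sin(28°))^2 / (2*9.81) = 431.6 m

431.6 m


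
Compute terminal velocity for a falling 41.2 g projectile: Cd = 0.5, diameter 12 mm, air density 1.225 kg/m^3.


A = pi*(d/2)^2 = pi*(12/2000)^2 = 1.13097e-04 m^2
vt = sqrt(2mg/(Cd*rho*A)) = sqrt(2*0.0412*9.81/(0.5 * 1.225 * 1.13097e-04)) = 108 m/s

108 m/s


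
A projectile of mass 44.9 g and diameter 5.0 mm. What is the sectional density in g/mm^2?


SD = m/d^2 = 44.9/5.0^2 = 1.796 g/mm^2

1.796 g/mm^2


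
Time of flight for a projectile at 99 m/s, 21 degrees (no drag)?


T = 2*v0*sin(theta)/g = 2*99*sin(21°)/9.81 = 7.233 s

7.233 s


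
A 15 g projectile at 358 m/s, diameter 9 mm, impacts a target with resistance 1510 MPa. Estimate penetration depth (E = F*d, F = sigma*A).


A = pi*(d/2)^2 = pi*(9/2)^2 = 63.6173 mm^2
E = 0.5*m*v^2 = 0.5*0.015*358^2 = 961.23 J
depth = E/(sigma*A) = 961.23 J / (1510 MPa * 63.6173 mm^2) = 961.23/(1510 * 63.6173) m = 0.0100063 m ≈ 10.01 mm

10.01 mm


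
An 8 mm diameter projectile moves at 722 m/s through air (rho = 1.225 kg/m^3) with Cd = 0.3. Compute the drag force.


A = pi*(d/2)^2 = pi*(8/2000)^2 = 5.02655e-05 m^2
Fd = 0.5*Cd*rho*A*v^2 = 0.5*0.3*1.225*5.02655e-05*722^2 = 4.815 N

4.815 N


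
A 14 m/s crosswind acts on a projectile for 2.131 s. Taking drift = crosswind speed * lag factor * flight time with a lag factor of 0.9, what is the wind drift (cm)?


drift = v_wind * lag * t = 14 * 0.9 * 2.131 = 26.8506 m ≈ 2685 cm

2685 cm


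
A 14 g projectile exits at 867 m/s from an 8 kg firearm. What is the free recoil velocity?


v_recoil = m_p * v_p / m_gun = 0.014 * 867 / 8 = 1.517 m/s

1.517 m/s


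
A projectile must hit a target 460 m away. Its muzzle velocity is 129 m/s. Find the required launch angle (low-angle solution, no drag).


sin(2*theta) = R*g/v0^2 = 460*9.81/129^2 = 0.271174, theta = arcsin(0.271174)/2 = 7.867°

7.867 degrees


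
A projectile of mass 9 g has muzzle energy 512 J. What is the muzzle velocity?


v = sqrt(2*E/m) = sqrt(2*512/0.009) = 337.3 m/s

337.3 m/s


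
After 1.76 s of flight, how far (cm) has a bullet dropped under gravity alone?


drop = 0.5*g*t^2 = 0.5*9.81*1.76^2 = 15.1937 m ≈ 1519 cm

1519 cm


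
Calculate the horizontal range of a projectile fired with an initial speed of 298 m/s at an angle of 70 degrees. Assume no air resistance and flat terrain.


R = v0^2 * sin(2*theta) / g = 298^2 * sin(2*70°) / 9.81 = 5819 m

5819 m


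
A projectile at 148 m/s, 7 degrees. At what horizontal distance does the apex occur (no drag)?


R = v0^2*sin(2*theta)/g = 148^2*sin(2*7°)/9.81 = 540.169 m
apex_dist = R/2 = 540.169/2 = 270.1 m

270.1 m


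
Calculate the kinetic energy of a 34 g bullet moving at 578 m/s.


E = 0.5*m*v^2 = 0.5*0.034*578^2 = 5679 J

5679 J


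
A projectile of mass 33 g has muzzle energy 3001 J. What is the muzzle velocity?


v = sqrt(2*E/m) = sqrt(2*3001/0.033) = 426.5 m/s

426.5 m/s


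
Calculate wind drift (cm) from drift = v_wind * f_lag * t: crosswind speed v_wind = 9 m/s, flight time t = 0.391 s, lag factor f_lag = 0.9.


drift = v_wind * lag * t = 9 * 0.9 * 0.391 = 3.1671 m ≈ 316.7 cm

316.7 cm


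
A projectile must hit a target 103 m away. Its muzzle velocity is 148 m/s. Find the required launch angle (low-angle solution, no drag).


sin(2*theta) = R*g/v0^2 = 103*9.81/148^2 = 0.0461299, theta = arcsin(0.0461299)/2 = 1.322°

1.322 degrees


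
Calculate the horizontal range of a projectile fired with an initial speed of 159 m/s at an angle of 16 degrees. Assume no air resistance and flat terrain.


R = v0^2 * sin(2*theta) / g = 159^2 * sin(2*16°) / 9.81 = 1366 m

1366 m


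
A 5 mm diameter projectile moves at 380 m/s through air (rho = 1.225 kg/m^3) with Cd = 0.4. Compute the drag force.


A = pi*(d/2)^2 = pi*(5/2000)^2 = 1.96350e-05 m^2
Fd = 0.5*Cd*rho*A*v^2 = 0.5*0.4*1.225*1.96350e-05*380^2 = 0.6946 N

0.6946 N


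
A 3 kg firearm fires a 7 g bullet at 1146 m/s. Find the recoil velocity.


v_recoil = m_p * v_p / m_gun = 0.007 * 1146 / 3 = 2.674 m/s

2.674 m/s


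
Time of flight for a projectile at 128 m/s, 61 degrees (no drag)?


T = 2*v0*sin(theta)/g = 2*128*sin(61°)/9.81 = 22.82 s

22.82 s


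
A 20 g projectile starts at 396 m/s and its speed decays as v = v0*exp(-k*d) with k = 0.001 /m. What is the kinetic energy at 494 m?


v = v0*exp(-k*d) = 396*exp(-0.001*494) = 241.632 m/s
E = 0.5*m*v^2 = 0.5*0.02*241.632^2 = 583.9 J

583.9 J


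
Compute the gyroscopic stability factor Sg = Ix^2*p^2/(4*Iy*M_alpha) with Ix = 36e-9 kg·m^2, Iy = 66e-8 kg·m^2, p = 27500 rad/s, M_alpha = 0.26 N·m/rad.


Sg = Ix^2 * p^2 / (4 * Iy * M_alpha) = (36e-9)^2 * 27500^2 / (4 * 66e-8 * 0.26) = 1.428

1.428


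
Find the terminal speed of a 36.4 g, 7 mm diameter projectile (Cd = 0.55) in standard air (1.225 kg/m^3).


A = pi*(d/2)^2 = pi*(7/2000)^2 = 3.84845e-05 m^2
vt = sqrt(2mg/(Cd*rho*A)) = sqrt(2*0.0364*9.81/(0.55 * 1.225 * 3.84845e-05)) = 166 m/s

166 m/s


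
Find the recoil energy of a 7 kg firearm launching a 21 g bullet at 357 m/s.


v_r = m_p*v_p/m_gun = 0.021*357/7 = 1.071 m/s, E_r = 0.5*m_gun*v_r^2 = 0.5*7*1.071^2 = 4.015 J

4.015 J


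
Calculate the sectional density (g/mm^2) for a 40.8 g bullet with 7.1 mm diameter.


SD = m/d^2 = 40.8/7.1^2 = 0.8094 g/mm^2

0.8094 g/mm^2


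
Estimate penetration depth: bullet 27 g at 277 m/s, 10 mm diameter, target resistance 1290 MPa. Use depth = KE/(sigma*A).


A = pi*(d/2)^2 = pi*(10/2)^2 = 78.5398 mm^2
E = 0.5*m*v^2 = 0.5*0.027*277^2 = 1035.84 J
depth = E/(sigma*A) = 1035.84 J / (1290 MPa * 78.5398 mm^2) = 1035.84/(1290 * 78.5398) m = 0.0102238 m ≈ 10.22 mm

10.22 mm


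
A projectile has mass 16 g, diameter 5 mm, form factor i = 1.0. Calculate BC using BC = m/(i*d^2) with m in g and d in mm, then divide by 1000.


BC = m/(i*d^2*1000) = 16/(1.0 * 5^2 * 1000) = 0.00064

0.00064


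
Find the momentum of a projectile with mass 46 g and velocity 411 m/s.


p = m*v = 0.046*411 = 18.91 kg·m/s

18.91 kg·m/s


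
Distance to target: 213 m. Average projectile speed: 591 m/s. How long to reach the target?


t = d/v = 213/591 = 0.3604 s

0.3604 s


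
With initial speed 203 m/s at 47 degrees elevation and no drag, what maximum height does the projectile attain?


H = (v0*sin(theta))^2 / (2g) = (203*sin(47°))^2 / (2*9.81) = 1123 m

1123 m


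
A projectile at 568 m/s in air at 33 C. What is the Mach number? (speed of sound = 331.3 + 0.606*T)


a = 331.3 + 0.606*(33) = 351.298 m/s
M = v/a = 568/351.298 = 1.617

1.617


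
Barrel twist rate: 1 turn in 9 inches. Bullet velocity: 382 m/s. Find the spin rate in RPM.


twist_m = 9*0.0254 = 0.2286 m
spin = v/twist = 382/0.2286 = 1671.041 rev/s
RPM = spin*60 = 1671.041*60 ≈ 100262 RPM

100262 RPM


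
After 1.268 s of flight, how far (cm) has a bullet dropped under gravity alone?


drop = 0.5*g*t^2 = 0.5*9.81*1.268^2 = 7.88638 m ≈ 788.6 cm

788.6 cm


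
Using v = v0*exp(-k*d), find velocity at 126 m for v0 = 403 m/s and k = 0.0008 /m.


v = v0*exp(-k*d) = 403*exp(-0.0008*126) = 364.4 m/s

364.4 m/s


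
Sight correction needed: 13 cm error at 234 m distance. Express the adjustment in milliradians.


1 mrad subtends 1 cm per 10 m of range, so adj = error_cm / (dist_m / 10) = 13 / (234/10) = 0.5556 mrad

0.5556 mrad


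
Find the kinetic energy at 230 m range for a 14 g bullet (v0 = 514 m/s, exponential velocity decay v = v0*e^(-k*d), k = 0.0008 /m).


v = v0*exp(-k*d) = 514*exp(-0.0008*230) = 427.615 m/s
E = 0.5*m*v^2 = 0.5*0.014*427.615^2 = 1280 J

1280 J


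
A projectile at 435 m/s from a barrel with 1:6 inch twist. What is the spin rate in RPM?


twist_m = 6*0.0254 = 0.1524 m
spin = v/twist = 435/0.1524 = 2854.331 rev/s
RPM = spin*60 = 2854.331*60 ≈ 171260 RPM

171260 RPM


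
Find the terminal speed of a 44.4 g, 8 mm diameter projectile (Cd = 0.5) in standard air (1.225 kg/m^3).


A = pi*(d/2)^2 = pi*(8/2000)^2 = 5.02655e-05 m^2
vt = sqrt(2mg/(Cd*rho*A)) = sqrt(2*0.0444*9.81/(0.5 * 1.225 * 5.02655e-05)) = 168.2 m/s

168.2 m/s


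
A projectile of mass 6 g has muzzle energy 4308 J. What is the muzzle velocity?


v = sqrt(2*E/m) = sqrt(2*4308/0.006) = 1198 m/s

1198 m/s


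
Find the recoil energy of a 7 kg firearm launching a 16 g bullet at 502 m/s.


v_r = m_p*v_p/m_gun = 0.016*502/7 = 1.14743 m/s, E_r = 0.5*m_gun*v_r^2 = 0.5*7*1.14743^2 = 4.608 J

4.608 J


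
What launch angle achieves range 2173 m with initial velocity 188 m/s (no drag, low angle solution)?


sin(2*theta) = R*g/v0^2 = 2173*9.81/188^2 = 0.603133, theta = arcsin(0.603133)/2 = 18.55°

18.55 degrees


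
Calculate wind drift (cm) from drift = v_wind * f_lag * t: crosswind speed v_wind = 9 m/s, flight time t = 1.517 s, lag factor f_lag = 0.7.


drift = v_wind * lag * t = 9 * 0.7 * 1.517 = 9.5571 m ≈ 955.7 cm

955.7 cm


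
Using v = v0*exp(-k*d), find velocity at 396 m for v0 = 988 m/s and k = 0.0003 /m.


v = v0*exp(-k*d) = 988*exp(-0.0003*396) = 877.3 m/s

877.3 m/s


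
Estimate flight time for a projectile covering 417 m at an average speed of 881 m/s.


t = d/v = 417/881 = 0.4733 s

0.4733 s


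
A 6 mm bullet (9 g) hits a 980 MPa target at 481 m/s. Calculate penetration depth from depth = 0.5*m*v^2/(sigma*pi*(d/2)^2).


A = pi*(d/2)^2 = pi*(6/2)^2 = 28.2743 mm^2
E = 0.5*m*v^2 = 0.5*0.009*481^2 = 1041.12 J
depth = E/(sigma*A) = 1041.12 J / (980 MPa * 28.2743 mm^2) = 1041.12/(980 * 28.2743) m = 0.0375737 m ≈ 37.57 mm

37.57 mm


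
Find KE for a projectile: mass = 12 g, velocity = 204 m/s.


E = 0.5*m*v^2 = 0.5*0.012*204^2 = 249.7 J

249.7 J


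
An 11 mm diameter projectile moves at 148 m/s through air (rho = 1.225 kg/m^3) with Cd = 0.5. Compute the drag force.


A = pi*(d/2)^2 = pi*(11/2000)^2 = 9.50332e-05 m^2
Fd = 0.5*Cd*rho*A*v^2 = 0.5*0.5*1.225*9.50332e-05*148^2 = 0.6375 N

0.6375 N


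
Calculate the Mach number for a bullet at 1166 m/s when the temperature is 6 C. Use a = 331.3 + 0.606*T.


a = 331.3 + 0.606*(6) = 334.936 m/s
M = v/a = 1166/334.936 = 3.481

3.481


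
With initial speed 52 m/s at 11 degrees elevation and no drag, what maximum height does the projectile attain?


H = (v0*sin(theta))^2 / (2g) = (52*sin(11°))^2 / (2*9.81) = 5.018 m

5.018 m


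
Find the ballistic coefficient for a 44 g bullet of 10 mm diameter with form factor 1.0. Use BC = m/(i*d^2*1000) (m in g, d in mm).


BC = m/(i*d^2*1000) = 44/(1.0 * 10^2 * 1000) = 0.00044

0.00044


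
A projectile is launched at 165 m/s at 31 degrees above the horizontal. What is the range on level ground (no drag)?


R = v0^2 * sin(2*theta) / g = 165^2 * sin(2*31°) / 9.81 = 2450 m

2450 m


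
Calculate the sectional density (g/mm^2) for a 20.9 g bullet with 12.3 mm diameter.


SD = m/d^2 = 20.9/12.3^2 = 0.1381 g/mm^2

0.1381 g/mm^2


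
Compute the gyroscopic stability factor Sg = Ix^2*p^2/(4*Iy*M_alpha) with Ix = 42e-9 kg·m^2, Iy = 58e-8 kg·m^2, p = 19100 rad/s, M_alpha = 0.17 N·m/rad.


Sg = Ix^2 * p^2 / (4 * Iy * M_alpha) = (42e-9)^2 * 19100^2 / (4 * 58e-8 * 0.17) = 1.632

1.632


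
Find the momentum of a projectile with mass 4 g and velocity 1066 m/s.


p = m*v = 0.004*1066 = 4.264 kg·m/s

4.264 kg·m/s


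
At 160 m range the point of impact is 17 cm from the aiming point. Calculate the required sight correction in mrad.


1 mrad subtends 1 cm per 10 m of range, so adj = error_cm / (dist_m / 10) = 17 / (160/10) = 1.062 mrad

1.062 mrad


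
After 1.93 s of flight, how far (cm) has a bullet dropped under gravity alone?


drop = 0.5*g*t^2 = 0.5*9.81*1.93^2 = 18.2706 m ≈ 1827 cm

1827 cm


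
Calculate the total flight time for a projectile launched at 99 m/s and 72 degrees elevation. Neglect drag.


T = 2*v0*sin(theta)/g = 2*99*sin(72°)/9.81 = 19.2 s

19.2 s


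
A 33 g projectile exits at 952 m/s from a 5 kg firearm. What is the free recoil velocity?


v_recoil = m_p * v_p / m_gun = 0.033 * 952 / 5 = 6.283 m/s

6.283 m/s


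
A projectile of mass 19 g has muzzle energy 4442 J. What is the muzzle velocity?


v = sqrt(2*E/m) = sqrt(2*4442/0.019) = 683.8 m/s

683.8 m/s


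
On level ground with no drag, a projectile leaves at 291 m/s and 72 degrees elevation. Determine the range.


R = v0^2 * sin(2*theta) / g = 291^2 * sin(2*72°) / 9.81 = 5074 m

5074 m
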